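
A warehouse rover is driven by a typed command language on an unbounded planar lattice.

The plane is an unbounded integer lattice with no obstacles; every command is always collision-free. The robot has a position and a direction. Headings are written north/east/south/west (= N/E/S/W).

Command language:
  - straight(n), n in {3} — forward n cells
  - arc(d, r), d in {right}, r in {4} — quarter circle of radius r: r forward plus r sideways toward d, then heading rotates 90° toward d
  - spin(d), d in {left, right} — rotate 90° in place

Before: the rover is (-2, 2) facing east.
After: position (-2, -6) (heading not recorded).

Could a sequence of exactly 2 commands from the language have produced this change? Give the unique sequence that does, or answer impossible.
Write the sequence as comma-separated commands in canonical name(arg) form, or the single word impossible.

begin: (-2, 2) facing east
step 1 (arc(right, 4)): (2, -2) facing south
step 2 (arc(right, 4)): (-2, -6) facing west
no other 2-command option fits: unique.

arc(right, 4), arc(right, 4)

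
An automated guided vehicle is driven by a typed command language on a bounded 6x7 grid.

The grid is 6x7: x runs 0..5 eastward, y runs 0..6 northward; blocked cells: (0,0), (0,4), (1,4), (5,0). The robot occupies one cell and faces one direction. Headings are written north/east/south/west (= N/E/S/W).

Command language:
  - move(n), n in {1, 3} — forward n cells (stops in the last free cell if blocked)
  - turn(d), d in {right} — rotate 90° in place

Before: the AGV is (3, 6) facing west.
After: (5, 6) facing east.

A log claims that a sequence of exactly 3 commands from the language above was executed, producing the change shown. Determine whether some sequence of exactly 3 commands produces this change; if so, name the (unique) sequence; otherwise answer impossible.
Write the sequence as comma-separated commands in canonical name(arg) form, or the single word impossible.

key: order matters: swapping turn(right) and move(3) lands elsewhere
begin: (3, 6) facing west
[1] after turn(right): (3, 6) facing north
[2] after turn(right): (3, 6) facing east
[3] after move(3): (5, 6) facing east
uniquely the one of 27 3-step routes that fits.

turn(right), turn(right), move(3)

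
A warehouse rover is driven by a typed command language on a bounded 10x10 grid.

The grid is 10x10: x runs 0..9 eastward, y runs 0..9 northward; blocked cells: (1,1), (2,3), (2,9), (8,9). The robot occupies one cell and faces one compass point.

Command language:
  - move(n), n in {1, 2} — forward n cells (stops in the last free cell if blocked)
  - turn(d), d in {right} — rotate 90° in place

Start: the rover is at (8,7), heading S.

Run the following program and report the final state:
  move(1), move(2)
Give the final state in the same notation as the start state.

at (8,4), heading S

t0: at (8,7), heading S
t=1 move(1) ⇒ at (8,6), heading S
t=2 move(2) ⇒ at (8,4), heading S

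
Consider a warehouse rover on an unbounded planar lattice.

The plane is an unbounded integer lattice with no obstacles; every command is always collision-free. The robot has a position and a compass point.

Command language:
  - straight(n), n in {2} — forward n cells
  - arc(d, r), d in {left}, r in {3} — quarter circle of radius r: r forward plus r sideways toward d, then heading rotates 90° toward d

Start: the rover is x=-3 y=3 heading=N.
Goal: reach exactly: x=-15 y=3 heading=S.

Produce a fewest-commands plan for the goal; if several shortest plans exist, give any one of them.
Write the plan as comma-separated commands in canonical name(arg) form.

from: x=-3 y=3 heading=N
t=1 arc(left, 3) ⇒ x=-6 y=6 heading=W
t=2 straight(2) ⇒ x=-8 y=6 heading=W
t=3 straight(2) ⇒ x=-10 y=6 heading=W
t=4 straight(2) ⇒ x=-12 y=6 heading=W
t=5 arc(left, 3) ⇒ x=-15 y=3 heading=S
minimal: 5 command(s), checked below 5.

arc(left, 3), straight(2), straight(2), straight(2), arc(left, 3)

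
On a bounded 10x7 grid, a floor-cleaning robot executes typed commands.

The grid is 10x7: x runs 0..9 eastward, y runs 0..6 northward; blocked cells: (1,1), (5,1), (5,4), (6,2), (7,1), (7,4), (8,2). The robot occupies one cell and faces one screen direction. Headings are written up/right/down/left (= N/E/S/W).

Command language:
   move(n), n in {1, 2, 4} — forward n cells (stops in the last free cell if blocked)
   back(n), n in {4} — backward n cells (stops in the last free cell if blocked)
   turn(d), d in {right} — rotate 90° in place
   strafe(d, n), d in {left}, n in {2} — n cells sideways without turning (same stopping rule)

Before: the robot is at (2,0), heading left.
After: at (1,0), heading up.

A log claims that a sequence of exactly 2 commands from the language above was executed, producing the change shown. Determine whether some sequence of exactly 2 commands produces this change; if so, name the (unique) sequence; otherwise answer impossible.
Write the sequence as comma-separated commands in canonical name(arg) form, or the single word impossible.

move(1), turn(right)

key: cell and facing (now N) both changed — the 2 commands mix motion and turning
begin: at (2,0), heading left
1. move(1) → at (1,0), heading left
2. turn(right) → at (1,0), heading up
uniquely the one of 36 2-step routes that fits.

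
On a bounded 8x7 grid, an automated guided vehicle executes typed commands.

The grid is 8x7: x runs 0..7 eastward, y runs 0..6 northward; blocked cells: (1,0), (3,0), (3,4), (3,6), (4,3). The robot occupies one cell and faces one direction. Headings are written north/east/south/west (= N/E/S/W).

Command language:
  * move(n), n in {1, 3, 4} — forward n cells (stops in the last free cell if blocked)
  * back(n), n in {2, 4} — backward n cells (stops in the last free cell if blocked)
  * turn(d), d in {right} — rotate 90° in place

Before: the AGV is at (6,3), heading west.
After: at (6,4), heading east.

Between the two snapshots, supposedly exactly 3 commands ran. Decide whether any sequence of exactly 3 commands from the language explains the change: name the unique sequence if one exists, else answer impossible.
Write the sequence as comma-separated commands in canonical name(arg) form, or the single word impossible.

turn(right), move(1), turn(right)

key: position moved to (6,4) AND the heading swung to E — translation plus rotation needed
t0: at (6,3), heading west
[1] after turn(right): at (6,3), heading north
[2] after move(1): at (6,4), heading north
[3] after turn(right): at (6,4), heading east
no other 3-command option fits: unique.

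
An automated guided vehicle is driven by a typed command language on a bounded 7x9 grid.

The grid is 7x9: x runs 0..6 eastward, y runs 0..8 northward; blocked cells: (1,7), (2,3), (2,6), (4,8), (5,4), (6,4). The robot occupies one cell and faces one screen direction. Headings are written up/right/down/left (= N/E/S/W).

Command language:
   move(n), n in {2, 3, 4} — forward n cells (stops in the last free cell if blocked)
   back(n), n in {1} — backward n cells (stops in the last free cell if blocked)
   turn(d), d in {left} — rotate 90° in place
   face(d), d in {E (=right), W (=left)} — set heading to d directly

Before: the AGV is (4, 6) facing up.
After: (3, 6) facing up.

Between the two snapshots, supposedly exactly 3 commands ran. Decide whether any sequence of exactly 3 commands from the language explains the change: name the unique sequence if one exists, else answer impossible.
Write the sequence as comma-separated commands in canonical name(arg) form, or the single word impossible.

face(E), back(1), turn(left)

key: running turn(left) before face(E) would end elsewhere — order is forced
begin: (4, 6) facing up
1. face(E) → (4, 6) facing right
2. back(1) → (3, 6) facing right
3. turn(left) → (3, 6) facing up
no rival 3-sequence matches.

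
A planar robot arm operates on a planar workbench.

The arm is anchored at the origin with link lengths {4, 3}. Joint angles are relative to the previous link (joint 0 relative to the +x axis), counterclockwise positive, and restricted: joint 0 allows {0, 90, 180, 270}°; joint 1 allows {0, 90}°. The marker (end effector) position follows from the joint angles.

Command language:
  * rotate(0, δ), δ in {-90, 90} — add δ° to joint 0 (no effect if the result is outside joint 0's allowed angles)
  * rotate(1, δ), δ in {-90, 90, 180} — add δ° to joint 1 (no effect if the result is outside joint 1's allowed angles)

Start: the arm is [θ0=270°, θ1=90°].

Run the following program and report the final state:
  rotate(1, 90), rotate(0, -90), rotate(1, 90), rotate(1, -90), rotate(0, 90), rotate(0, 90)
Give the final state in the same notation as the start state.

initial: [θ0=270°, θ1=90°]
t=1 rotate(1, 90) ⇒ [θ0=270°, θ1=90°]
t=2 rotate(0, -90) ⇒ [θ0=180°, θ1=90°]
t=3 rotate(1, 90) ⇒ [θ0=180°, θ1=90°]
t=4 rotate(1, -90) ⇒ [θ0=180°, θ1=0°]
t=5 rotate(0, 90) ⇒ [θ0=270°, θ1=0°]
t=6 rotate(0, 90) ⇒ [θ0=0°, θ1=0°]

[θ0=0°, θ1=0°]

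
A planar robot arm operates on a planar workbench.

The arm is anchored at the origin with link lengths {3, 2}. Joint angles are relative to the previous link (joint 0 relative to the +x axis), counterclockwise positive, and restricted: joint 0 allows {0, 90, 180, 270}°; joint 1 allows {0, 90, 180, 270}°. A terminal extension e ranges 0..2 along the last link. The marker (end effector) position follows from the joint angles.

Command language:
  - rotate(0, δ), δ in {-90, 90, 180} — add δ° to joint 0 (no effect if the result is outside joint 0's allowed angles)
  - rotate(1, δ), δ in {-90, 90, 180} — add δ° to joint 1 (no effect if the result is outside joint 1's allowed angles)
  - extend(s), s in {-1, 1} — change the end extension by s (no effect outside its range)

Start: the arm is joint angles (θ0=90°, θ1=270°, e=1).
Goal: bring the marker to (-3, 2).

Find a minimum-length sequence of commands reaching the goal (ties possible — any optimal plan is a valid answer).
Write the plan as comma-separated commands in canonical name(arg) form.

t0: joint angles (θ0=90°, θ1=270°, e=1)
step 1 (extend(-1)): joint angles (θ0=90°, θ1=270°, e=0)
step 2 (rotate(0, 90)): joint angles (θ0=180°, θ1=270°, e=0)
minimal: 2 command(s), checked below 2.

extend(-1), rotate(0, 90)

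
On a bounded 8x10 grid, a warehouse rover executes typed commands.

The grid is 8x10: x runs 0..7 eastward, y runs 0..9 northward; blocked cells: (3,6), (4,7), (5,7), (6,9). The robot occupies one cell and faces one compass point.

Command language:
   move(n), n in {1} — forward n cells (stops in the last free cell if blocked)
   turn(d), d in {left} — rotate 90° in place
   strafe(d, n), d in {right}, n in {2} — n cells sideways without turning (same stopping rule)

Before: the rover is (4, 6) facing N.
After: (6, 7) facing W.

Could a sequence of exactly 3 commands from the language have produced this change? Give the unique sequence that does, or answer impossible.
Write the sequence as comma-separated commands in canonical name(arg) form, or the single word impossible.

key: position moved to (6,7) AND the heading swung to W — translation plus rotation needed
begin: (4, 6) facing N
[1] after strafe(right, 2): (6, 6) facing N
[2] after move(1): (6, 7) facing N
[3] after turn(left): (6, 7) facing W
uniquely the one of 27 3-step routes that fits.

strafe(right, 2), move(1), turn(left)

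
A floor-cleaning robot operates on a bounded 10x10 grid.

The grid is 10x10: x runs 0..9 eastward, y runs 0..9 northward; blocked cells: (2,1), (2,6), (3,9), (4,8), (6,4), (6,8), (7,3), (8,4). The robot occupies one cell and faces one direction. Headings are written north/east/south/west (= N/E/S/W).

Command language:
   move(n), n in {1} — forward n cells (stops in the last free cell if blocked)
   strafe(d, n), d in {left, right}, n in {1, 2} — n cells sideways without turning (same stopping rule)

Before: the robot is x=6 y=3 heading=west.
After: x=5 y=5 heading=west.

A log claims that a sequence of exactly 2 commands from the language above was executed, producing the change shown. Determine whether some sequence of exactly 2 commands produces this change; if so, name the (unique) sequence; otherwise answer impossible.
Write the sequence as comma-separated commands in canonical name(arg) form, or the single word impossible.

key: heading stays W — no command in the sequence turns
from: x=6 y=3 heading=west
[1] after move(1): x=5 y=3 heading=west
[2] after strafe(right, 2): x=5 y=5 heading=west
no rival 2-sequence matches.

move(1), strafe(right, 2)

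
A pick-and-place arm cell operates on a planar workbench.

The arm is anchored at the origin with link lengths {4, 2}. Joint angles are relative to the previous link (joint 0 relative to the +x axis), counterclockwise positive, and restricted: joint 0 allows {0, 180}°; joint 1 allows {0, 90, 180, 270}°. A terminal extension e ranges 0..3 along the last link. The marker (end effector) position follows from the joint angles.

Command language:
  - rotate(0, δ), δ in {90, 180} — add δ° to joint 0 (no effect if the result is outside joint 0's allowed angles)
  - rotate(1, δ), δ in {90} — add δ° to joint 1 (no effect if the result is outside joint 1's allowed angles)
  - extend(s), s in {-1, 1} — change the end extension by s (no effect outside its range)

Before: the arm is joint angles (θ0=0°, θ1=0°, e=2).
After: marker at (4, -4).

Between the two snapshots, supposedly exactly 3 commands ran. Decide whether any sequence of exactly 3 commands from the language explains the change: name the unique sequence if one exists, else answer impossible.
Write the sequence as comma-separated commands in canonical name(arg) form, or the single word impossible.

rotate(1, 90), rotate(1, 90), rotate(1, 90)

initial: joint angles (θ0=0°, θ1=0°, e=2)
step 1 (rotate(1, 90)): joint angles (θ0=0°, θ1=90°, e=2)
step 2 (rotate(1, 90)): joint angles (θ0=0°, θ1=180°, e=2)
step 3 (rotate(1, 90)): joint angles (θ0=0°, θ1=270°, e=2)
no other 3-command option fits: unique.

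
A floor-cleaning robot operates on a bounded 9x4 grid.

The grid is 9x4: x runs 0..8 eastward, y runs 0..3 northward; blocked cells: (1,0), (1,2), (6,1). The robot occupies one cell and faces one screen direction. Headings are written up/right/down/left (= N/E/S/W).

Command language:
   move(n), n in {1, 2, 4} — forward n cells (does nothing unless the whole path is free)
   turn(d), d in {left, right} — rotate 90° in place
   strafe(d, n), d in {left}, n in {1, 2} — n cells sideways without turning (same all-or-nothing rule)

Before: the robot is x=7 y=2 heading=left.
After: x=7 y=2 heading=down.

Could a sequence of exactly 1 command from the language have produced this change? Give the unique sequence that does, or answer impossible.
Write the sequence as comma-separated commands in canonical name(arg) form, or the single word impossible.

turn(left)

key: parked at (7,2) the whole time — nothing moves the robot
t0: x=7 y=2 heading=left
1. turn(left) → x=7 y=2 heading=down
all 7 alternatives checked — unique.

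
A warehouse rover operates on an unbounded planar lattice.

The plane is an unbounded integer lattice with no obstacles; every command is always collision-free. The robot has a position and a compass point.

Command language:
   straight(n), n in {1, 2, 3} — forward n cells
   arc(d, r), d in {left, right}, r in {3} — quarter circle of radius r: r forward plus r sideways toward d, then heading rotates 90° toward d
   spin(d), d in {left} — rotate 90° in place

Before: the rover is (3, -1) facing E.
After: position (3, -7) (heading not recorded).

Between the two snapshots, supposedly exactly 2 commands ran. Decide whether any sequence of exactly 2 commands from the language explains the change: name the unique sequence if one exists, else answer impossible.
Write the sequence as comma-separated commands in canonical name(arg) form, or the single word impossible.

arc(right, 3), arc(right, 3)

from: (3, -1) facing E
t=1 arc(right, 3) ⇒ (6, -4) facing S
t=2 arc(right, 3) ⇒ (3, -7) facing W
no other 2-command option fits: unique.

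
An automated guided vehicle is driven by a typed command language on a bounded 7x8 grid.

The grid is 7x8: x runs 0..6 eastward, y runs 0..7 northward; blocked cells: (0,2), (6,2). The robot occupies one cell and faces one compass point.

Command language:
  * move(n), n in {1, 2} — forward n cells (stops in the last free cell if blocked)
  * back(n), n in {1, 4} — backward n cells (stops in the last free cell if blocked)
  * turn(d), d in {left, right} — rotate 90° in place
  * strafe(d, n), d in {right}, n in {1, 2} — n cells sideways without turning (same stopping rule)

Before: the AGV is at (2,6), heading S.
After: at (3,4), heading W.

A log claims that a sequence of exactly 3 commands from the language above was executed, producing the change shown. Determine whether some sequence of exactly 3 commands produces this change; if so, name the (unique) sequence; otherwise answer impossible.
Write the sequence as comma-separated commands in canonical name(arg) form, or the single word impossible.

move(2), turn(right), back(1)

key: running back(1) before move(2) would end elsewhere — order is forced
initial: at (2,6), heading S
step 1 (move(2)): at (2,4), heading S
step 2 (turn(right)): at (2,4), heading W
step 3 (back(1)): at (3,4), heading W
no other 3-command option fits: unique.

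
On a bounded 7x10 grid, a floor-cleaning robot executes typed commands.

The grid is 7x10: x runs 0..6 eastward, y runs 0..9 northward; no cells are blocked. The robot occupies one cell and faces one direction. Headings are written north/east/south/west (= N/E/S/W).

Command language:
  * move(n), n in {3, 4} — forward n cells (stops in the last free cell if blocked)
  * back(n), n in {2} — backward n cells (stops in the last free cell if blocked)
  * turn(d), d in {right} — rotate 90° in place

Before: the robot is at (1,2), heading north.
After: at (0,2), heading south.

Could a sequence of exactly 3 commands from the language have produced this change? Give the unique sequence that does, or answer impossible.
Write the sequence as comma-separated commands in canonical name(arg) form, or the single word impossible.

turn(right), back(2), turn(right)

key: cell and facing (now S) both changed — the 3 commands mix motion and turning
begin: at (1,2), heading north
1. turn(right) → at (1,2), heading east
2. back(2) → at (0,2), heading east
3. turn(right) → at (0,2), heading south
uniquely the one of 64 3-step routes that fits.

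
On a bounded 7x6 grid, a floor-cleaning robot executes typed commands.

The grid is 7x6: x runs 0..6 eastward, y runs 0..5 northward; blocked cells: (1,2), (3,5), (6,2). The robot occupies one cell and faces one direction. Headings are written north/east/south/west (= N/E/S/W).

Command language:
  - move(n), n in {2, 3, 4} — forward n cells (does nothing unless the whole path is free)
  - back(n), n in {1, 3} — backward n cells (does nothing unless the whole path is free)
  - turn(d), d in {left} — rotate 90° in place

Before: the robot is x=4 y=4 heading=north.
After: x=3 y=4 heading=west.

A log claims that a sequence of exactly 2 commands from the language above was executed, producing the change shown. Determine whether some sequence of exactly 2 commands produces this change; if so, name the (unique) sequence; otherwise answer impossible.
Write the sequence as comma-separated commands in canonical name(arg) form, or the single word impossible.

all 36 sequences checked — none match.

impossible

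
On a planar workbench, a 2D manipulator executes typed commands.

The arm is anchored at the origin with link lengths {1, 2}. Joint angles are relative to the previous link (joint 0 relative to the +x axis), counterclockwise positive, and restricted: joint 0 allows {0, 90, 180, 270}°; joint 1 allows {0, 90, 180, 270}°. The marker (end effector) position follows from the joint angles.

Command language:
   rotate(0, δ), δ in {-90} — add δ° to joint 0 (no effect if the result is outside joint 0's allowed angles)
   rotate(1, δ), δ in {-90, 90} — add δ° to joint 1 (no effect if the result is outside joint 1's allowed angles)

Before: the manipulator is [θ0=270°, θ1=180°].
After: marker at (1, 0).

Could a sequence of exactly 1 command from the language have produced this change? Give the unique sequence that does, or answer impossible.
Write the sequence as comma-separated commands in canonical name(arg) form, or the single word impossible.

begin: [θ0=270°, θ1=180°]
step 1 (rotate(0, -90)): [θ0=180°, θ1=180°]
no other 1-command option fits: unique.

rotate(0, -90)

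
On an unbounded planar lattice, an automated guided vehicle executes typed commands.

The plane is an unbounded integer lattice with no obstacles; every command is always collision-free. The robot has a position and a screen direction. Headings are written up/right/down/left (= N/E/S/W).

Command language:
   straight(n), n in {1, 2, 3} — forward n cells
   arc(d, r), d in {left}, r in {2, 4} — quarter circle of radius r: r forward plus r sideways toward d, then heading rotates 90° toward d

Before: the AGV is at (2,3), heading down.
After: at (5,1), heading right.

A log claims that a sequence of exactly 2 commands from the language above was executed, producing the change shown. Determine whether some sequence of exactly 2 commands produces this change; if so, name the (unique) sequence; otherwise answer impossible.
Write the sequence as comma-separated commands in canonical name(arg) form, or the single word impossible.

arc(left, 2), straight(1)

key: running straight(1) before arc(left, 2) would end elsewhere — order is forced
initial: at (2,3), heading down
1. arc(left, 2) → at (4,1), heading right
2. straight(1) → at (5,1), heading right
all 25 alternatives checked — unique.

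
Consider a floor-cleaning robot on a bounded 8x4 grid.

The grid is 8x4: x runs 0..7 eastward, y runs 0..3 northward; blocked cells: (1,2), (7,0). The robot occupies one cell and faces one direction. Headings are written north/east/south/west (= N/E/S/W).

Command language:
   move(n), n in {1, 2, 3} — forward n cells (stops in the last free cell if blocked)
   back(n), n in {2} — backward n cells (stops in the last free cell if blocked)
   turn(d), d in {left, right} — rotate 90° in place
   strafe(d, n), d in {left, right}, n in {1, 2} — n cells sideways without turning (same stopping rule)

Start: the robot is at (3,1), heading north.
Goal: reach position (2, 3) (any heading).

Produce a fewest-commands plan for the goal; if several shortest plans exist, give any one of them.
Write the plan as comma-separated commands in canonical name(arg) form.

initial: at (3,1), heading north
[1] after strafe(left, 1): at (2,1), heading north
[2] after move(3): at (2,3), heading north
no 1-step plan works, so 2 is optimal.

strafe(left, 1), move(3)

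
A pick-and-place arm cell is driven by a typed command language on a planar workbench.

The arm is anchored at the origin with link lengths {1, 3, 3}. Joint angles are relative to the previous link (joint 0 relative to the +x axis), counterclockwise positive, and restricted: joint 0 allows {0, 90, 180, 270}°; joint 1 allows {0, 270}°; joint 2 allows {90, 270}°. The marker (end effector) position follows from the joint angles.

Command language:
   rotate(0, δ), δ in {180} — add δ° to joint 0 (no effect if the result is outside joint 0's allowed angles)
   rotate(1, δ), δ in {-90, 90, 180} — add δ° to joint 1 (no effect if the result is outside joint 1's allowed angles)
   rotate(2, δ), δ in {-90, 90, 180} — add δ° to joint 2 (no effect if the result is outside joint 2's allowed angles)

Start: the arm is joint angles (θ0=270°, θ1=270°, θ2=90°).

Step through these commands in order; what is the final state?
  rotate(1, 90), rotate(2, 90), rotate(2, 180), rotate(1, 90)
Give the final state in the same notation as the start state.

initial: joint angles (θ0=270°, θ1=270°, θ2=90°)
[1] after rotate(1, 90): joint angles (θ0=270°, θ1=0°, θ2=90°)
[2] after rotate(2, 90): joint angles (θ0=270°, θ1=0°, θ2=90°)
[3] after rotate(2, 180): joint angles (θ0=270°, θ1=0°, θ2=270°)
[4] after rotate(1, 90): joint angles (θ0=270°, θ1=0°, θ2=270°)

joint angles (θ0=270°, θ1=0°, θ2=270°)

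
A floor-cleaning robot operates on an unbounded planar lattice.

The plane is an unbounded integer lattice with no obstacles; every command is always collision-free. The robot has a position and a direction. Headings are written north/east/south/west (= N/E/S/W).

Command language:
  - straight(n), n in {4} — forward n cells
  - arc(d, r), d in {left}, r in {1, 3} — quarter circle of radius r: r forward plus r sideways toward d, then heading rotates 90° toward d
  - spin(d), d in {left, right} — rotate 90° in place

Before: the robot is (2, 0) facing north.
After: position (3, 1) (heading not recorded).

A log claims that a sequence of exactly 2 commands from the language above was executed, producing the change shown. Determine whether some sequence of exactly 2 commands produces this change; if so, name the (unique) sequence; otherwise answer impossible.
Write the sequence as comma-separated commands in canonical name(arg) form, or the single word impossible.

key: order matters: swapping spin(right) and arc(left, 1) lands elsewhere
from: (2, 0) facing north
1. spin(right) → (2, 0) facing east
2. arc(left, 1) → (3, 1) facing north
uniquely the one of 25 2-step routes that fits.

spin(right), arc(left, 1)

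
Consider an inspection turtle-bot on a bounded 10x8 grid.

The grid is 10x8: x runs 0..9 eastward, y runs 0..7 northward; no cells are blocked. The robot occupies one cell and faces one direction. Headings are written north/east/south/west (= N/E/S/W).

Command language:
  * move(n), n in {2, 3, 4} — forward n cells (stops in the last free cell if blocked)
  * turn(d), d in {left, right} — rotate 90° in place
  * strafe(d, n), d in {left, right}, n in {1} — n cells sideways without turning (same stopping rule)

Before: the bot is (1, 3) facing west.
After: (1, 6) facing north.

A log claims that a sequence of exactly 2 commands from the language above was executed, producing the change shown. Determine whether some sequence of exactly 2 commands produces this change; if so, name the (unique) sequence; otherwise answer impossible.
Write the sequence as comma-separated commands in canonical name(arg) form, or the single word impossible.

key: position moved to (1,6) AND the heading swung to N — translation plus rotation needed
t0: (1, 3) facing west
[1] after turn(right): (1, 3) facing north
[2] after move(3): (1, 6) facing north
all 49 alternatives checked — unique.

turn(right), move(3)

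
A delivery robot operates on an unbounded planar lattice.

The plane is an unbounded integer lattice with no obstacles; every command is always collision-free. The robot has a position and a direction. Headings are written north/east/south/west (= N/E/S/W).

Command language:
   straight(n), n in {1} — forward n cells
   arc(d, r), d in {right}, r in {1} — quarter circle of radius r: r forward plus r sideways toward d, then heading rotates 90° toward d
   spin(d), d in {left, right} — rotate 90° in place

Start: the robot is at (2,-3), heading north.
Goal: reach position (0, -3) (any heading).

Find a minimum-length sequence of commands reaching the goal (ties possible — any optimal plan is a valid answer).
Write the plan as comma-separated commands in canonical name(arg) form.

spin(left), straight(1), straight(1)

initial: at (2,-3), heading north
1. spin(left) → at (2,-3), heading west
2. straight(1) → at (1,-3), heading west
3. straight(1) → at (0,-3), heading west
minimal: 3 command(s), checked below 3.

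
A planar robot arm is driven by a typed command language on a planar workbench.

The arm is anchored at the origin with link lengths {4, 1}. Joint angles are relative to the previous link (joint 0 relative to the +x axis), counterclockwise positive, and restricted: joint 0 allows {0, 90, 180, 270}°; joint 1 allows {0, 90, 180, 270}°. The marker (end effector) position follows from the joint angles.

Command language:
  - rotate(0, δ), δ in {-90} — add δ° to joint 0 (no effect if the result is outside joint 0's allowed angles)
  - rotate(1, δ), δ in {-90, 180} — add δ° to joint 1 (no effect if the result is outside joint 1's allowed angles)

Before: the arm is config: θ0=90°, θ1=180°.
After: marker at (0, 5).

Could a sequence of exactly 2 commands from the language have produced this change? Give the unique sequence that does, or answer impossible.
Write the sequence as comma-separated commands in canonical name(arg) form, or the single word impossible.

start: config: θ0=90°, θ1=180°
[1] after rotate(1, -90): config: θ0=90°, θ1=90°
[2] after rotate(1, -90): config: θ0=90°, θ1=0°
no other 2-command option fits: unique.

rotate(1, -90), rotate(1, -90)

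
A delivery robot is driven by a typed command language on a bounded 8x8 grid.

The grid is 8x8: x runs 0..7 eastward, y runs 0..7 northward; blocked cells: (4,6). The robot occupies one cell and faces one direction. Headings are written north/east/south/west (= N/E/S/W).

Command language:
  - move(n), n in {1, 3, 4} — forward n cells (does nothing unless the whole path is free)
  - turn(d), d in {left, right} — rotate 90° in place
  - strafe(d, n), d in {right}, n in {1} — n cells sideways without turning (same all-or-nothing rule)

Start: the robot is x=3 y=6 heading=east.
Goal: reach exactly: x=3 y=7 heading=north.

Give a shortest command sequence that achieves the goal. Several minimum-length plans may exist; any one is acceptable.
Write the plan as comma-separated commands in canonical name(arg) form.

turn(left), move(1)

start: x=3 y=6 heading=east
step 1 (turn(left)): x=3 y=6 heading=north
step 2 (move(1)): x=3 y=7 heading=north
nothing shorter than 2 reaches the goal.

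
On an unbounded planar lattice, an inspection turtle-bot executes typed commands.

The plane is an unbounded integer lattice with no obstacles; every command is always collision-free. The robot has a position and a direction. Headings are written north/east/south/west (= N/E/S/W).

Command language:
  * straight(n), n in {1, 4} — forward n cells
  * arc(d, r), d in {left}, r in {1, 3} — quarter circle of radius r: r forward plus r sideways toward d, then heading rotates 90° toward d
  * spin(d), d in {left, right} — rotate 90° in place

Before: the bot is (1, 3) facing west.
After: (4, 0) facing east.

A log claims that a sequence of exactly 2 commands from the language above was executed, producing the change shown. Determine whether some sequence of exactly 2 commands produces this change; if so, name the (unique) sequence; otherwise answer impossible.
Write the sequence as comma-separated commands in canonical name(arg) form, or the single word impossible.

key: running arc(left, 3) before spin(left) would end elsewhere — order is forced
from: (1, 3) facing west
step 1 (spin(left)): (1, 3) facing south
step 2 (arc(left, 3)): (4, 0) facing east
uniquely the one of 36 2-step routes that fits.

spin(left), arc(left, 3)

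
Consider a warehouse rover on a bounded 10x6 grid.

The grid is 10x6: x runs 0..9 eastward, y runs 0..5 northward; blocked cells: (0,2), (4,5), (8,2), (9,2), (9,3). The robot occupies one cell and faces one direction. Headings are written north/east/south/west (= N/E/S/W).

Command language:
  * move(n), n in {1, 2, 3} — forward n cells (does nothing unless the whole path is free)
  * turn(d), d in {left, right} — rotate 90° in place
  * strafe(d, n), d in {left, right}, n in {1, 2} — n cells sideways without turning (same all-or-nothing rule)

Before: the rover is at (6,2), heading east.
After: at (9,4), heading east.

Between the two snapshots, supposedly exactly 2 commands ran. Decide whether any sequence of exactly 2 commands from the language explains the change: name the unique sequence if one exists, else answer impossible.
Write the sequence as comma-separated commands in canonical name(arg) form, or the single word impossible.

key: still facing E at the end — nothing in the sequence rotates
initial: at (6,2), heading east
t=1 strafe(left, 2) ⇒ at (6,4), heading east
t=2 move(3) ⇒ at (9,4), heading east
uniquely the one of 81 2-step routes that fits.

strafe(left, 2), move(3)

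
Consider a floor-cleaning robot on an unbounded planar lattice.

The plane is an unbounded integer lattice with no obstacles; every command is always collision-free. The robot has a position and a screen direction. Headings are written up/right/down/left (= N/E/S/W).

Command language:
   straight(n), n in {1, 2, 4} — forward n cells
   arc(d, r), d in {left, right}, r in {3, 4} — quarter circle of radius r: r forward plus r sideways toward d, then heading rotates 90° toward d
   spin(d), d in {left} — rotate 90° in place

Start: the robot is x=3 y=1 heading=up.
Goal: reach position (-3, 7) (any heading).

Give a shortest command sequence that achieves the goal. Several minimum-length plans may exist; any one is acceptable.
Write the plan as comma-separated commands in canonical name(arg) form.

arc(left, 3), arc(right, 3)

initial: x=3 y=1 heading=up
t=1 arc(left, 3) ⇒ x=0 y=4 heading=left
t=2 arc(right, 3) ⇒ x=-3 y=7 heading=up
no 1-step plan works, so 2 is optimal.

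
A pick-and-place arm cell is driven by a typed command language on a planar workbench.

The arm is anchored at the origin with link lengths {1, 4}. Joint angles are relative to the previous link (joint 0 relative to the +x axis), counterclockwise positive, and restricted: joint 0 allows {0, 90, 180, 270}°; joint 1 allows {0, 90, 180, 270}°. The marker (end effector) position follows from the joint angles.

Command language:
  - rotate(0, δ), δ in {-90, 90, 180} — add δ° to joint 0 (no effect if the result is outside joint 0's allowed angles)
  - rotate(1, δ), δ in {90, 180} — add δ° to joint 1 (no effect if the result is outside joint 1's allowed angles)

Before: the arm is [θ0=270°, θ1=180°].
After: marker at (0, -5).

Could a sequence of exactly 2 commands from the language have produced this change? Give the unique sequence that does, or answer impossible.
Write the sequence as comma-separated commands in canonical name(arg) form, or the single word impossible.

from: [θ0=270°, θ1=180°]
1. rotate(1, 90) → [θ0=270°, θ1=270°]
2. rotate(1, 90) → [θ0=270°, θ1=0°]
uniquely the one of 25 2-step routes that fits.

rotate(1, 90), rotate(1, 90)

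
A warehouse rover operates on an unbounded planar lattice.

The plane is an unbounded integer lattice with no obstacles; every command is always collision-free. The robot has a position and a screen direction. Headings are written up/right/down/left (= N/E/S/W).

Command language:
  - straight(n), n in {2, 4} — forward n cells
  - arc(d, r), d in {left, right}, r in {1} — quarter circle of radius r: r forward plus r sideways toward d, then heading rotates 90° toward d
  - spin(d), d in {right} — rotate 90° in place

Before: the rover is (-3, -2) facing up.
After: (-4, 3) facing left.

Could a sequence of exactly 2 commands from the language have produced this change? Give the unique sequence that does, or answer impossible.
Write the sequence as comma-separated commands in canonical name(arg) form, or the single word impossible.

straight(4), arc(left, 1)

key: position moved to (-4,3) AND the heading swung to W — translation plus rotation needed
initial: (-3, -2) facing up
1. straight(4) → (-3, 2) facing up
2. arc(left, 1) → (-4, 3) facing left
no other 2-command option fits: unique.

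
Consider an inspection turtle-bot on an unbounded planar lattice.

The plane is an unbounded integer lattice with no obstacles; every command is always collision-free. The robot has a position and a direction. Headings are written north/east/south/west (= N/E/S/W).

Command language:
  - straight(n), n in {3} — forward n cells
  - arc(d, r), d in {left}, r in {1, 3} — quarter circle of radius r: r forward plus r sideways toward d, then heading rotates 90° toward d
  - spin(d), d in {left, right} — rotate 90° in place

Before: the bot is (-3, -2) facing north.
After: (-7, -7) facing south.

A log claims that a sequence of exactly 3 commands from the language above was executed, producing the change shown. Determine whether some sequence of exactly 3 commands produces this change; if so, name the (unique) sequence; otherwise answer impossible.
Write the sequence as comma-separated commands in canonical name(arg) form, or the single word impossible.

key: running straight(3) before arc(left, 1) would end elsewhere — order is forced
t0: (-3, -2) facing north
[1] after arc(left, 1): (-4, -1) facing west
[2] after arc(left, 3): (-7, -4) facing south
[3] after straight(3): (-7, -7) facing south
no rival 3-sequence matches.

arc(left, 1), arc(left, 3), straight(3)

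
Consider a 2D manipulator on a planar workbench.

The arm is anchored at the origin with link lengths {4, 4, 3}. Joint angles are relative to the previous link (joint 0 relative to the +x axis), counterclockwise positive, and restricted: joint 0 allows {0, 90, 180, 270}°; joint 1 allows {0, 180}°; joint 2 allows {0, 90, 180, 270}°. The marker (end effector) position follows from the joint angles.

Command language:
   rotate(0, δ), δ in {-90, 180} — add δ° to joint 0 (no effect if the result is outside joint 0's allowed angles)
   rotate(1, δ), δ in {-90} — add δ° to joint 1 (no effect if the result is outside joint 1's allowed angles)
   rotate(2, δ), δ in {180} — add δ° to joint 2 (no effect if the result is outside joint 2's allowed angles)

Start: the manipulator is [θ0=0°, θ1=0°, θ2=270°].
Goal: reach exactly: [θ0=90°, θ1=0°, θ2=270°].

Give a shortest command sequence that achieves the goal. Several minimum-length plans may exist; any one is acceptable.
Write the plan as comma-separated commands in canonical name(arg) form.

initial: [θ0=0°, θ1=0°, θ2=270°]
step 1 (rotate(0, 180)): [θ0=180°, θ1=0°, θ2=270°]
step 2 (rotate(0, -90)): [θ0=90°, θ1=0°, θ2=270°]
minimal: 2 command(s), checked below 2.

rotate(0, 180), rotate(0, -90)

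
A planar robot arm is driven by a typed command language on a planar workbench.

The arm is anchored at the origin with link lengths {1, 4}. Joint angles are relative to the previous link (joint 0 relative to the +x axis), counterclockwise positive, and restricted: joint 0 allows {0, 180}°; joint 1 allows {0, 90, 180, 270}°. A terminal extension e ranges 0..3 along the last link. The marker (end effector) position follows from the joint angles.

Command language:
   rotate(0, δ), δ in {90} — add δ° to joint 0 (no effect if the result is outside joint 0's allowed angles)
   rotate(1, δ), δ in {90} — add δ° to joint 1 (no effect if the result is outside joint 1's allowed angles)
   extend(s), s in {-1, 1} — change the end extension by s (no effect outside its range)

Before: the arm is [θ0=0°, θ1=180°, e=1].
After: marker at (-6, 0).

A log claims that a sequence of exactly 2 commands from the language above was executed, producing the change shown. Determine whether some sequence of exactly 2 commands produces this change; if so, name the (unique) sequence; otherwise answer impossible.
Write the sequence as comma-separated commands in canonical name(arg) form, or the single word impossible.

extend(1), extend(1)

begin: [θ0=0°, θ1=180°, e=1]
[1] after extend(1): [θ0=0°, θ1=180°, e=2]
[2] after extend(1): [θ0=0°, θ1=180°, e=3]
no rival 2-sequence matches.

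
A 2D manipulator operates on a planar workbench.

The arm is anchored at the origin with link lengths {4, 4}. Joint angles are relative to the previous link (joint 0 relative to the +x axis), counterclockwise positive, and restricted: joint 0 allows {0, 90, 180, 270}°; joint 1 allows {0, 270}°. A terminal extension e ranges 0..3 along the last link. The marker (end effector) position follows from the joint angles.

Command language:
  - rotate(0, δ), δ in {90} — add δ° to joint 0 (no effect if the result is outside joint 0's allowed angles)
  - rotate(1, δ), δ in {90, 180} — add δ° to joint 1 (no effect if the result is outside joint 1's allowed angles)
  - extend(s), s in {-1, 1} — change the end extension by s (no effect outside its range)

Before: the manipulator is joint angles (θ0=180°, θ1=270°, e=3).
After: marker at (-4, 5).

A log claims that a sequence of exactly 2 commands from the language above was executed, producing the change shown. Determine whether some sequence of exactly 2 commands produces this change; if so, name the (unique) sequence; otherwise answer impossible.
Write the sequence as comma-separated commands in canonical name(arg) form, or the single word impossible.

begin: joint angles (θ0=180°, θ1=270°, e=3)
t=1 extend(-1) ⇒ joint angles (θ0=180°, θ1=270°, e=2)
t=2 extend(-1) ⇒ joint angles (θ0=180°, θ1=270°, e=1)
no other 2-command option fits: unique.

extend(-1), extend(-1)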